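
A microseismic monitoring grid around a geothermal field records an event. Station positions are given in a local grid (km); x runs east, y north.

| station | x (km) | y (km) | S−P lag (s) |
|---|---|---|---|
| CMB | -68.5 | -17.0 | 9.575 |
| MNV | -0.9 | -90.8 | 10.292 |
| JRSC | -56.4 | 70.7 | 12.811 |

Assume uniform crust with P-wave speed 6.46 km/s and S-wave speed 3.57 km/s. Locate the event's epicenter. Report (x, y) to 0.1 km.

(7.5, -9.1)

Distance from S−P lag: d = Δt · v_P v_S / (v_P − v_S) = Δt · (6.46·3.57)/(6.46−3.57) ≈ 7.9800·Δt.
So d_CMB = 76.41, d_MNV = 82.13, d_JRSC = 102.23 km.
Circle about each station: (x + 68.5)² + (y + 17.0)² = 76.41²; (x + 0.9)² + (y + 90.8)² = 82.13²; (x + 56.4)² + (y − 70.7)² = 102.23².
Subtracting pairs of circle equations eliminates x²+y² and gives linear equations (the radical axes):
135.2 x − 147.6 y = 2357.35
24.2 x + 175.4 y = -1414.28
Solving the 2×2 system: x ≈ 7.5, y ≈ -9.1 km.
Check against CMB (with the unrounded x, y): √((x + 68.5)²+(y + 17.0)²) = 76.41 ≈ 76.41 km. ✓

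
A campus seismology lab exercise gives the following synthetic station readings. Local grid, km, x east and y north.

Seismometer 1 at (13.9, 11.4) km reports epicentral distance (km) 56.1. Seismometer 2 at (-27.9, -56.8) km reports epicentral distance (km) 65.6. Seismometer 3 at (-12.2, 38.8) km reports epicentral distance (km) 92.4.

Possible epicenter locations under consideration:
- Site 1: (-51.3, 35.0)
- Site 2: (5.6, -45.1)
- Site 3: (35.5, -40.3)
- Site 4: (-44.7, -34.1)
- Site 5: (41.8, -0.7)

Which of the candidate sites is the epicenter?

Site 3

For each candidate, compare |candidate − station| to the reported distance:
Site 1: residuals Seismometer 1 13.2, Seismometer 2 29.1, Seismometer 3 53.1 → max 53.1 km
Site 2: residuals Seismometer 1 1.0, Seismometer 2 30.1, Seismometer 3 6.6 → max 30.1 km
Site 3: residuals Seismometer 1 0.1, Seismometer 2 0.1, Seismometer 3 0.0 → max 0.1 km
Site 4: residuals Seismometer 1 18.1, Seismometer 2 37.4, Seismometer 3 12.6 → max 37.4 km
Site 5: residuals Seismometer 1 25.7, Seismometer 2 23.9, Seismometer 3 25.5 → max 25.7 km
Only Site 3 has all residuals ≈ 0.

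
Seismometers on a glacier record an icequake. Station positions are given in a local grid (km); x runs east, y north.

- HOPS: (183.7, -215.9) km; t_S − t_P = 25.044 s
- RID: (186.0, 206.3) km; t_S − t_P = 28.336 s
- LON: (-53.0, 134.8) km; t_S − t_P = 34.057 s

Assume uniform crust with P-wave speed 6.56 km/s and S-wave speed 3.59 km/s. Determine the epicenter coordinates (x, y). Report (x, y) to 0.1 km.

x ≈ 169.8 km, y ≈ -17.8 km

Distance from S−P lag: d = Δt · v_P v_S / (v_P − v_S) = Δt · (6.56·3.59)/(6.56−3.59) ≈ 7.9294·Δt.
So d_HOPS = 198.58, d_RID = 224.69, d_LON = 270.05 km.
Circle about each station: (x − 183.7)² + (y + 215.9)² = 198.58²; (x − 186.0)² + (y − 206.3)² = 224.69²; (x + 53.0)² + (y − 134.8)² = 270.05².
Subtracting pairs of circle equations eliminates x²+y² and gives linear equations (the radical axes):
4.6 x + 844.4 y = -14254.39
-473.4 x + 701.4 y = -92871.45
Solving the 2×2 system: x ≈ 169.8, y ≈ -17.8 km.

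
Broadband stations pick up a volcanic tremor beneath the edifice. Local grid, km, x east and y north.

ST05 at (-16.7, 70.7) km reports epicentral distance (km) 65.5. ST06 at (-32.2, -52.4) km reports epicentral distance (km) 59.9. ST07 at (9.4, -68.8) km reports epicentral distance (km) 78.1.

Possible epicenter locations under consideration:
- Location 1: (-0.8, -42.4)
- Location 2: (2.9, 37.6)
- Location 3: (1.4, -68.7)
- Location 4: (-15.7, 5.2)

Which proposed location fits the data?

Location 4

For each candidate, compare |candidate − station| to the reported distance:
Location 1: residuals ST05 48.7, ST06 26.9, ST07 49.8 → max 49.8 km
Location 2: residuals ST05 27.0, ST06 36.7, ST07 28.5 → max 36.7 km
Location 3: residuals ST05 75.1, ST06 22.6, ST07 70.1 → max 75.1 km
Location 4: residuals ST05 0.0, ST06 0.0, ST07 0.0 → max 0.0 km
Only Location 4 has all residuals ≈ 0.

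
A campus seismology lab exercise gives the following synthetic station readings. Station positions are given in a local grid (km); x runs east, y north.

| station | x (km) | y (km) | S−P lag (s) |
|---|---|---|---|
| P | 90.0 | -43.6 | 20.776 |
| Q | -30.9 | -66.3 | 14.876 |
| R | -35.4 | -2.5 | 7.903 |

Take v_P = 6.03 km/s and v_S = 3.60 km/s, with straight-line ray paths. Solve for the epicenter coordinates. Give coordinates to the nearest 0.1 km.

(-62.0, 62.9)

Distance from S−P lag: d = Δt · v_P v_S / (v_P − v_S) = Δt · (6.03·3.60)/(6.03−3.60) ≈ 8.9333·Δt.
So d_P = 185.60, d_Q = 132.89, d_R = 70.60 km.
Circle about each station: (x − 90.0)² + (y + 43.6)² = 185.60²; (x + 30.9)² + (y + 66.3)² = 132.89²; (x + 35.4)² + (y + 2.5)² = 70.60².
Subtracting pairs of circle equations eliminates x²+y² and gives linear equations (the radical axes):
-241.8 x − 45.4 y = 12137.15
-250.8 x + 82.2 y = 20721.45
Solving the 2×2 system: x ≈ -62.0, y ≈ 62.9 km.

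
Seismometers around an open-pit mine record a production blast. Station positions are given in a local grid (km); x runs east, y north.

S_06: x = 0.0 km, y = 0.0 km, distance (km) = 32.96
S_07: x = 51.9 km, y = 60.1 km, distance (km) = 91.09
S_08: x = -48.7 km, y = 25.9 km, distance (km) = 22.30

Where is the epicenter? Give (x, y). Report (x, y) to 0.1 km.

(-28.3, 16.9)

Circle about each station: x² + y² = 32.96²; (x − 51.9)² + (y − 60.1)² = 91.09²; (x + 48.7)² + (y − 25.9)² = 22.30².
Subtracting pairs of circle equations eliminates x²+y² and gives linear equations (the radical axes):
103.8 x + 120.2 y = -905.41
-97.4 x + 51.8 y = 3631.57
Solving the 2×2 system: x ≈ -28.3, y ≈ 16.9 km.
Check against S_06 (with the unrounded x, y): √(x²+y²) = 32.96 ≈ 32.96 km. ✓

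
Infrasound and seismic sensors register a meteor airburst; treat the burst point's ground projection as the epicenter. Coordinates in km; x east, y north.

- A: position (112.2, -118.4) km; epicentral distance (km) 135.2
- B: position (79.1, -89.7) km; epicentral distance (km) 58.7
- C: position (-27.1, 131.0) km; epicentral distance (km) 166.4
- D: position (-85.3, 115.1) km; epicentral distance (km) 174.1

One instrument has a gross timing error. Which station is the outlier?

B

Solve using three stations at a time. Using A, C, D (subtract circle equations pairwise → linear system) gives (x, y) ≈ (8.6, -31.5).
Distances from that point to each station vs reported:
  A: calculated 135.2 vs reported 135.2 → residual 0.0 km
  B: calculated 91.4 vs reported 58.7 → residual 32.7 km
  C: calculated 166.4 vs reported 166.4 → residual 0.0 km
  D: calculated 174.1 vs reported 174.1 → residual 0.0 km
A, C, D are mutually consistent (residuals ≈ 0); B is off by 32.7 km.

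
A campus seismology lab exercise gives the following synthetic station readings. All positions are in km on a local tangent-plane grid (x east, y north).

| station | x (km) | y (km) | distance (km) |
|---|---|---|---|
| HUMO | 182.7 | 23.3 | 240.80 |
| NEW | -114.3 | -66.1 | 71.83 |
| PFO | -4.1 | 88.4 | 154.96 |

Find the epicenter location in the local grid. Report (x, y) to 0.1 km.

x ≈ -42.6 km, y ≈ -61.7 km

Circle about each station: (x − 182.7)² + (y − 23.3)² = 240.80²; (x + 114.3)² + (y + 66.1)² = 71.83²; (x + 4.1)² + (y − 88.4)² = 154.96².
Subtracting the HUMO equation from the NEW and PFO equations removes the quadratic terms:
-594.0 x − 178.8 y = 36336.61
-373.6 x + 130.2 y = 7881.23
Solving the 2×2 system: x ≈ -42.6, y ≈ -61.7 km.
Check against HUMO (with the unrounded x, y): √((x − 182.7)²+(y − 23.3)²) = 240.80 ≈ 240.80 km. ✓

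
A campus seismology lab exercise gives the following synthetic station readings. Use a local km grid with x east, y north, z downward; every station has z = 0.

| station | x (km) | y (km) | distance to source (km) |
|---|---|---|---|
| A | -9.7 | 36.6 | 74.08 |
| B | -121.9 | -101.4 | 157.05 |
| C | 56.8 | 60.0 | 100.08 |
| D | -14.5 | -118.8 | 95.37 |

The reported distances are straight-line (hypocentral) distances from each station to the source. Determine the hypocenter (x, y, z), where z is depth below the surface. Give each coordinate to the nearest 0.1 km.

Each station gives a sphere (x−x_i)² + (y−y_i)² + z² = d_i² (stations at z=0).
Subtracting the A sphere from B and C: z² cancels, leaving linear equations in x and y:
-224.4 x − 276.0 y = 4531.06
133.0 x + 46.8 y = 864.43
Solving: x ≈ 17.196, y ≈ -30.398 km (keep extra digits for the depth step; rounded: 17.2, -30.4).
Then from the A sphere: z² = 74.08² − (x + 9.7)² − (y − 36.6)² with x = 17.196, y = -30.398, so z ≈ 16.605 ≈ 16.6 km.

(17.2, -30.4, 16.6)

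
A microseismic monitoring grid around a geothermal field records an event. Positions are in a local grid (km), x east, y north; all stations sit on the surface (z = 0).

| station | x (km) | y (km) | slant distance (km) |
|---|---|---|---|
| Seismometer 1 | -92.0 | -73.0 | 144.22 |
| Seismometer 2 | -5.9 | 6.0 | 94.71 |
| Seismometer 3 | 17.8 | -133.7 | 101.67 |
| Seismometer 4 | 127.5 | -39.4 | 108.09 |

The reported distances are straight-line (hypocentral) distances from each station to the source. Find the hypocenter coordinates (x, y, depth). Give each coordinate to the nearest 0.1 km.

Each station gives a sphere (x−x_i)² + (y−y_i)² + z² = d_i² (stations at z=0).
Subtracting the Seismometer 1 sphere from Seismometer 2 and Seismometer 3: z² cancels, leaving linear equations in x and y:
172.2 x + 158.0 y = -1892.77
219.6 x − 121.4 y = 14862.15
Solving: x ≈ 38.100, y ≈ -53.504 km (keep extra digits for the depth step; rounded: 38.1, -53.5).
Then from the Seismometer 1 sphere: z² = 144.22² − (x + 92.0)² − (y + 73.0)² with x = 38.100, y = -53.504, so z ≈ 59.104 ≈ 59.1 km.
Check against Seismometer 4 (with the unrounded solution): distance 108.09 ≈ 108.09 km. ✓

x ≈ 38.1 km, y ≈ -53.5 km, depth ≈ 59.1 km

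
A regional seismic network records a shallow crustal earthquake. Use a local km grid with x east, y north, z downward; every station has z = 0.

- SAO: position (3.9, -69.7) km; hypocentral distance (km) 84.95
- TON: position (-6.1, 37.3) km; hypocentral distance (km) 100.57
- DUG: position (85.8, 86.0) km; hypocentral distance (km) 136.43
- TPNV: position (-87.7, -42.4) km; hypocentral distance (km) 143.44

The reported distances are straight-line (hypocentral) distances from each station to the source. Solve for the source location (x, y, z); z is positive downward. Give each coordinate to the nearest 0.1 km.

Each station gives a sphere (x−x_i)² + (y−y_i)² + z² = d_i² (stations at z=0).
Subtracting the SAO sphere from TON and DUG: z² cancels, leaving linear equations in x and y:
-20.0 x + 214.0 y = -6342.62
163.8 x + 311.4 y = -1512.30
Solving: x ≈ 40.005, y ≈ -25.900 km (keep extra digits for the depth step; rounded: 40.0, -25.9).
Then from the SAO sphere: z² = 84.95² − (x − 3.9)² − (y + 69.7)² with x = 40.005, y = -25.900, so z ≈ 63.202 ≈ 63.2 km.

(40.0, -25.9, 63.2)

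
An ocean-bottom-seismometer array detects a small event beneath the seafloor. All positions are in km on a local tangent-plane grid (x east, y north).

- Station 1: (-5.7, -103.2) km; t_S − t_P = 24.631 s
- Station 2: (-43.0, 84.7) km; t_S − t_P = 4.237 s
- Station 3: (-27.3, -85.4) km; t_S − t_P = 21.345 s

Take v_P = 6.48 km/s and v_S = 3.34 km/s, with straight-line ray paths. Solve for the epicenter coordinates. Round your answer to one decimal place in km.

Distance from S−P lag: d = Δt · v_P v_S / (v_P − v_S) = Δt · (6.48·3.34)/(6.48−3.34) ≈ 6.8927·Δt.
So d_Station 1 = 169.78, d_Station 2 = 29.20, d_Station 3 = 147.13 km.
Circle about each station: (x + 5.7)² + (y + 103.2)² = 169.78²; (x + 43.0)² + (y − 84.7)² = 29.20²; (x + 27.3)² + (y + 85.4)² = 147.13².
Subtracting the Station 1 equation from the Station 2 and Station 3 equations removes the quadratic terms:
-74.6 x + 375.8 y = 26312.97
-43.2 x + 35.6 y = 4533.73
Solving the 2×2 system: x ≈ -56.5, y ≈ 58.8 km.
Check against Station 1 (with the unrounded x, y): √((x + 5.7)²+(y + 103.2)²) = 169.78 ≈ 169.78 km. ✓

(-56.5, 58.8)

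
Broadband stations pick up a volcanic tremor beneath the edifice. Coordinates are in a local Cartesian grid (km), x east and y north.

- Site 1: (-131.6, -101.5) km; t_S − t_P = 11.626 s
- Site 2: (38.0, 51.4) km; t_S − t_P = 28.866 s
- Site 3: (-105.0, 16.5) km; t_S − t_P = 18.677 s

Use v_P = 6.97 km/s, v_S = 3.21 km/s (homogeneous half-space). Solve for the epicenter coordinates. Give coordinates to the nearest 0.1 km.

Distance from S−P lag: d = Δt · v_P v_S / (v_P − v_S) = Δt · (6.97·3.21)/(6.97−3.21) ≈ 5.9505·Δt.
So d_Site 1 = 69.18, d_Site 2 = 171.77, d_Site 3 = 111.14 km.
Circle about each station: (x + 131.6)² + (y + 101.5)² = 69.18²; (x − 38.0)² + (y − 51.4)² = 171.77²; (x + 105.0)² + (y − 16.5)² = 111.14².
Subtracting the Site 1 equation from the Site 2 and Site 3 equations removes the quadratic terms:
339.2 x + 305.8 y = -48253.91
53.2 x + 236.0 y = -23889.79
Solving the 2×2 system: x ≈ -64.0, y ≈ -86.8 km.
Check against Site 1 (with the unrounded x, y): √((x + 131.6)²+(y + 101.5)²) = 69.17 ≈ 69.18 km. ✓

-64.0 km east, -86.8 km north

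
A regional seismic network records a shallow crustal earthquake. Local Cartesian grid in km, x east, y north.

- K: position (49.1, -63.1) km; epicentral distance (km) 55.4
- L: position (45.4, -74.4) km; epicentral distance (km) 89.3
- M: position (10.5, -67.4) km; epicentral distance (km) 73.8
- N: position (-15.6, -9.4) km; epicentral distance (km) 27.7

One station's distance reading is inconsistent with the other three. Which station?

Solve using three stations at a time. Using L, M, N (subtract circle equations pairwise → linear system) gives (x, y) ≈ (7.2, 6.3).
Distances from that point to each station vs reported:
  K: calculated 81.1 vs reported 55.4 → residual 25.7 km
  L: calculated 89.3 vs reported 89.3 → residual 0.0 km
  M: calculated 73.8 vs reported 73.8 → residual 0.0 km
  N: calculated 27.7 vs reported 27.7 → residual 0.0 km
L, M, N are mutually consistent (residuals ≈ 0); K is off by 25.7 km.

K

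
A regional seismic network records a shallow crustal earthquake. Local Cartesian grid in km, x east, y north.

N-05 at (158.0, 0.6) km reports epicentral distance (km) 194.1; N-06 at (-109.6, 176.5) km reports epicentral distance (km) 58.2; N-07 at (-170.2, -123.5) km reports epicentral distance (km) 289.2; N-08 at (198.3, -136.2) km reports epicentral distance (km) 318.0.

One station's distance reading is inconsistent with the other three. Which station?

N-06

Solve using three stations at a time. Using N-05, N-07, N-08 (subtract circle equations pairwise → linear system) gives (x, y) ≈ (-1.4, 111.2).
Distances from that point to each station vs reported:
  N-05: calculated 194.0 vs reported 194.1 → residual 0.1 km
  N-06: calculated 126.4 vs reported 58.2 → residual 68.2 km
  N-07: calculated 289.1 vs reported 289.2 → residual 0.1 km
  N-08: calculated 317.9 vs reported 318.0 → residual 0.1 km
N-05, N-07, N-08 are mutually consistent (residuals ≈ 0); N-06 is off by 68.2 km.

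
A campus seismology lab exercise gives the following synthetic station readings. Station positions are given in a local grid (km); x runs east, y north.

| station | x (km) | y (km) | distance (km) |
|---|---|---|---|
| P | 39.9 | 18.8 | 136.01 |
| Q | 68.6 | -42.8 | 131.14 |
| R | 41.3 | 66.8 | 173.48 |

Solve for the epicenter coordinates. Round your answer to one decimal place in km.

Circle about each station: (x − 39.9)² + (y − 18.8)² = 136.01²; (x − 68.6)² + (y + 42.8)² = 131.14²; (x − 41.3)² + (y − 66.8)² = 173.48².
Subtracting pairs of circle equations eliminates x²+y² and gives linear equations (the radical axes):
57.4 x − 123.2 y = 5893.37
2.8 x + 96.0 y = -7374.11
Solving the 2×2 system: x ≈ -58.5, y ≈ -75.1 km.
Check against P (with the unrounded x, y): √((x − 39.9)²+(y − 18.8)²) = 136.04 ≈ 136.01 km. ✓

-58.5 km east, -75.1 km north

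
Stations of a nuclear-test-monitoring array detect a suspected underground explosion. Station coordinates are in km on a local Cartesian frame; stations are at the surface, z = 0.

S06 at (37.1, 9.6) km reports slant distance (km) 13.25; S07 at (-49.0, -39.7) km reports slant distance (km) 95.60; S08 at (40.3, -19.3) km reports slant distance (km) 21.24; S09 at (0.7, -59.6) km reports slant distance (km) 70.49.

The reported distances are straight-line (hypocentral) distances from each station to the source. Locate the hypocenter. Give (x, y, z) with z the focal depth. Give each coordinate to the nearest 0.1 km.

Each station gives a sphere (x−x_i)² + (y−y_i)² + z² = d_i² (stations at z=0).
Subtracting the S06 sphere from S07 and S08: z² cancels, leaving linear equations in x and y:
-172.2 x − 98.6 y = -6455.28
6.4 x − 57.8 y = 252.43
Solving: x ≈ 37.604, y ≈ -0.204 km (keep extra digits for the depth step; rounded: 37.6, -0.2).
Then from the S06 sphere: z² = 13.25² − (x − 37.1)² − (y − 9.6)² with x = 37.604, y = -0.204, so z ≈ 8.899 ≈ 8.9 km.

x ≈ 37.6 km, y ≈ -0.2 km, depth ≈ 8.9 km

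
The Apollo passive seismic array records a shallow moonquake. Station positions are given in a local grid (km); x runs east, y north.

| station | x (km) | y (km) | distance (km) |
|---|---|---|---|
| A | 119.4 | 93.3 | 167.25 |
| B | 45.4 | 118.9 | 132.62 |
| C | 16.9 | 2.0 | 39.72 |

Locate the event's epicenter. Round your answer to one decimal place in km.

Circle about each station: (x − 119.4)² + (y − 93.3)² = 167.25²; (x − 45.4)² + (y − 118.9)² = 132.62²; (x − 16.9)² + (y − 2.0)² = 39.72².
Subtracting the A equation from the B and C equations removes the quadratic terms:
-148.0 x + 51.2 y = 3621.62
-205.0 x − 182.6 y = 3723.24
Solving the 2×2 system: x ≈ -22.7, y ≈ 5.1 km.

(-22.7, 5.1)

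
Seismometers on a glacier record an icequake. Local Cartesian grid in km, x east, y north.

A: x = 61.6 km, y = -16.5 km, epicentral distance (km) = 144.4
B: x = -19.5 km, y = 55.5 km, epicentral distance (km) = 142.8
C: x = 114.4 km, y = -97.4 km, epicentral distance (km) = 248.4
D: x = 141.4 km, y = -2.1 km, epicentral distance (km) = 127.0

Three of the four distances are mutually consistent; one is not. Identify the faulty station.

C

Solve using three stations at a time. Using A, B, D (subtract circle equations pairwise → linear system) gives (x, y) ≈ (107.7, 120.3).
Distances from that point to each station vs reported:
  A: calculated 144.4 vs reported 144.4 → residual 0.0 km
  B: calculated 142.8 vs reported 142.8 → residual 0.0 km
  C: calculated 217.8 vs reported 248.4 → residual 30.6 km
  D: calculated 126.9 vs reported 127.0 → residual 0.1 km
A, B, D are mutually consistent (residuals ≈ 0); C is off by 30.6 km.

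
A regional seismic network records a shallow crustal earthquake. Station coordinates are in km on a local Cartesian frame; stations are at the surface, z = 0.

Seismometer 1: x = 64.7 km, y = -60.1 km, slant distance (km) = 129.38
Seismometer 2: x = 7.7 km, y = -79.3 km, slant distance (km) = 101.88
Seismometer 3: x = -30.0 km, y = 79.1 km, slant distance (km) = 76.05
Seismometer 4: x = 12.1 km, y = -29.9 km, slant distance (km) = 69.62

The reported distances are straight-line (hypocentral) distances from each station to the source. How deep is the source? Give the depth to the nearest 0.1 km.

depth ≈ 15.9 km

Each station gives a sphere (x−x_i)² + (y−y_i)² + z² = d_i² (stations at z=0).
Subtracting the Seismometer 1 sphere from Seismometer 2 and Seismometer 3: z² cancels, leaving linear equations in x and y:
-114.0 x − 38.4 y = 4909.33
-189.4 x + 278.4 y = 10314.29
Solving: x ≈ -45.188, y ≈ 6.306 km (keep extra digits for the depth step; rounded: -45.2, 6.3).
Then from the Seismometer 1 sphere: z² = 129.38² − (x − 64.7)² − (y + 60.1)² with x = -45.188, y = 6.306, so z ≈ 15.939 ≈ 15.9 km.
Check against Seismometer 4 (with the unrounded solution): distance 69.62 ≈ 69.62 km. ✓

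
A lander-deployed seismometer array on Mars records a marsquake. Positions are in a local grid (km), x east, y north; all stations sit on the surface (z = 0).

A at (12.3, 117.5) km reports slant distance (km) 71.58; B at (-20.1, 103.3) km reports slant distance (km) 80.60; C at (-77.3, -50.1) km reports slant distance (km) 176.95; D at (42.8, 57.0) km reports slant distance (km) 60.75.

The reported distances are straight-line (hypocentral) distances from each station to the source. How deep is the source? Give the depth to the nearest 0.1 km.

Each station gives a sphere (x−x_i)² + (y−y_i)² + z² = d_i² (stations at z=0).
Subtracting the A sphere from B and C: z² cancels, leaving linear equations in x and y:
-64.8 x − 28.4 y = -4255.30
-179.2 x − 335.2 y = -31659.85
Solving: x ≈ 31.701, y ≈ 77.503 km (keep extra digits for the depth step; rounded: 31.7, 77.5).
Then from the A sphere: z² = 71.58² − (x − 12.3)² − (y − 117.5)² with x = 31.701, y = 77.503, so z ≈ 56.103 ≈ 56.1 km.
Check against D (with the unrounded solution): distance 60.75 ≈ 60.75 km. ✓

depth ≈ 56.1 km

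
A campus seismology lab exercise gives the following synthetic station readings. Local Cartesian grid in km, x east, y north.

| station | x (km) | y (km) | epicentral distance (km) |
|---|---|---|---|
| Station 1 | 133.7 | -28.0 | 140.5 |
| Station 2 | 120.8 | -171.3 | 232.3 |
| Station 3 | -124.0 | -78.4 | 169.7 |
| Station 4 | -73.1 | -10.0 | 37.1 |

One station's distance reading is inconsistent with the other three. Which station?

Solve using three stations at a time. Using Station 1, Station 2, Station 3 (subtract circle equations pairwise → linear system) gives (x, y) ≈ (6.0, 30.7).
Distances from that point to each station vs reported:
  Station 1: calculated 140.5 vs reported 140.5 → residual 0.0 km
  Station 2: calculated 232.3 vs reported 232.3 → residual 0.0 km
  Station 3: calculated 169.7 vs reported 169.7 → residual 0.0 km
  Station 4: calculated 89.0 vs reported 37.1 → residual 51.9 km
Station 1, Station 2, Station 3 are mutually consistent (residuals ≈ 0); Station 4 is off by 51.9 km.

Station 4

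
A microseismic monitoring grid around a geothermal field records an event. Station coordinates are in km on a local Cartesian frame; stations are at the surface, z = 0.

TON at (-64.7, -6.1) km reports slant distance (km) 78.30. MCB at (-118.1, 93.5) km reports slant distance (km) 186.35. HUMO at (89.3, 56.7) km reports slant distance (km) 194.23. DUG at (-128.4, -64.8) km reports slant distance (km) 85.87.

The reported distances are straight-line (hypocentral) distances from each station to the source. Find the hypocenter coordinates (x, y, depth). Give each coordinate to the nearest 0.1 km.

Each station gives a sphere (x−x_i)² + (y−y_i)² + z² = d_i² (stations at z=0).
Subtracting the TON sphere from MCB and HUMO: z² cancels, leaving linear equations in x and y:
-106.8 x + 199.2 y = -10128.87
308.0 x + 125.6 y = -24628.32
Solving: x ≈ -48.601, y ≈ -76.905 km (keep extra digits for the depth step; rounded: -48.6, -76.9).
Then from the TON sphere: z² = 78.30² − (x + 64.7)² − (y + 6.1)² with x = -48.601, y = -76.905, so z ≈ 29.298 ≈ 29.3 km.
Check against DUG (with the unrounded solution): distance 85.87 ≈ 85.87 km. ✓

x ≈ -48.6 km, y ≈ -76.9 km, depth ≈ 29.3 km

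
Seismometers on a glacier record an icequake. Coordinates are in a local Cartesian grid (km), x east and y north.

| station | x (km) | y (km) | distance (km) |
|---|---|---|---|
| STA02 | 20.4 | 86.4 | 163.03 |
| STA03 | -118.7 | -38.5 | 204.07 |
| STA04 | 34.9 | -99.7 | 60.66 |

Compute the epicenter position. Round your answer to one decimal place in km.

Circle about each station: (x − 20.4)² + (y − 86.4)² = 163.03²; (x + 118.7)² + (y + 38.5)² = 204.07²; (x − 34.9)² + (y + 99.7)² = 60.66².
Subtracting the STA02 equation from the STA03 and STA04 equations removes the quadratic terms:
-278.2 x − 249.8 y = -7374.96
29.0 x − 372.2 y = 26176.13
Solving the 2×2 system: x ≈ 83.8, y ≈ -63.8 km.

(83.8, -63.8)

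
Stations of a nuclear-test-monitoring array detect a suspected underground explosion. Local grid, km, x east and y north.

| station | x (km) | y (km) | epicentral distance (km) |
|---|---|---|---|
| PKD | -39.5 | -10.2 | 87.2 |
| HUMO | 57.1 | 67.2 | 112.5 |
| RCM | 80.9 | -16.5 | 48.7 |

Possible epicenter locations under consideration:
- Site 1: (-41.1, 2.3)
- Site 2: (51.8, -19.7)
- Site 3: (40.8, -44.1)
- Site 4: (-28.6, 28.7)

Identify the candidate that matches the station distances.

Site 3

For each candidate, compare |candidate − station| to the reported distance:
Site 1: residuals PKD 74.6, HUMO 5.2, RCM 74.7 → max 74.7 km
Site 2: residuals PKD 4.6, HUMO 25.4, RCM 19.4 → max 25.4 km
Site 3: residuals PKD 0.0, HUMO 0.0, RCM 0.0 → max 0.0 km
Site 4: residuals PKD 46.8, HUMO 18.5, RCM 69.8 → max 69.8 km
Only Site 3 has all residuals ≈ 0.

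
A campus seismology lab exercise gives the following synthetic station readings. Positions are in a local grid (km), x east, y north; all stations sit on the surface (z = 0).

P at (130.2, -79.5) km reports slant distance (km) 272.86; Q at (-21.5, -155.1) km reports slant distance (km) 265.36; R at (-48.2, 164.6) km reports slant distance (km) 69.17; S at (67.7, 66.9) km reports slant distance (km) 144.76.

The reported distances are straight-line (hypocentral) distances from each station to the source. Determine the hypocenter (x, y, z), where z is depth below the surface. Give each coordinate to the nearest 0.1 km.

(-69.5, 104.5, 26.8)

Each station gives a sphere (x−x_i)² + (y−y_i)² + z² = d_i² (stations at z=0).
Subtracting the P sphere from Q and R: z² cancels, leaving linear equations in x and y:
-303.4 x − 151.2 y = 5282.62
-356.8 x + 488.2 y = 75812.20
Solving: x ≈ -69.490, y ≈ 104.502 km (keep extra digits for the depth step; rounded: -69.5, 104.5).
Then from the P sphere: z² = 272.86² − (x − 130.2)² − (y + 79.5)² with x = -69.490, y = 104.502, so z ≈ 26.828 ≈ 26.8 km.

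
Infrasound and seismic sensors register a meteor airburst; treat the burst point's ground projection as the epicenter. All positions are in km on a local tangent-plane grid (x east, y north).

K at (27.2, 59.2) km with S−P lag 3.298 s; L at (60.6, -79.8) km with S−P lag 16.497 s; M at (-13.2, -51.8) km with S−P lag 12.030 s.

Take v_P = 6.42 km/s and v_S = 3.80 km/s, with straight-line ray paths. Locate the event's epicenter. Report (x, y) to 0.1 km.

Distance from S−P lag: d = Δt · v_P v_S / (v_P − v_S) = Δt · (6.42·3.80)/(6.42−3.80) ≈ 9.3115·Δt.
So d_K = 30.71, d_L = 153.61, d_M = 112.02 km.
Circle about each station: (x − 27.2)² + (y − 59.2)² = 30.71²; (x − 60.6)² + (y + 79.8)² = 153.61²; (x + 13.2)² + (y + 51.8)² = 112.02².
Subtracting pairs of circle equations eliminates x²+y² and gives linear equations (the radical axes):
66.8 x − 278.0 y = -16857.01
-80.8 x − 222.0 y = -12992.38
Solving the 2×2 system: x ≈ -3.5, y ≈ 59.8 km.

x ≈ -3.5 km, y ≈ 59.8 km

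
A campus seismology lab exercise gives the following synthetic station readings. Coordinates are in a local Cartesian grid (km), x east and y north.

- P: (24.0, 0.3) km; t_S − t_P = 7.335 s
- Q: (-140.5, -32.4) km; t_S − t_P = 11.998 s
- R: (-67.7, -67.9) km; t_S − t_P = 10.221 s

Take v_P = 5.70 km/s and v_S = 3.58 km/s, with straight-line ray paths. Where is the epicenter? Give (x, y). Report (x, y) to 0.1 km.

Distance from S−P lag: d = Δt · v_P v_S / (v_P − v_S) = Δt · (5.70·3.58)/(5.70−3.58) ≈ 9.6255·Δt.
So d_P = 70.60, d_Q = 115.49, d_R = 98.38 km.
Circle about each station: (x − 24.0)² + (y − 0.3)² = 70.60²; (x + 140.5)² + (y + 32.4)² = 115.49²; (x + 67.7)² + (y + 67.9)² = 98.38².
Subtracting the P equation from the Q and R equations removes the quadratic terms:
-329.0 x − 65.4 y = 11860.34
-183.4 x − 136.4 y = 3923.35
Solving the 2×2 system: x ≈ -41.4, y ≈ 26.9 km.
Check against P (with the unrounded x, y): √((x − 24.0)²+(y − 0.3)²) = 70.60 ≈ 70.60 km. ✓

x ≈ -41.4 km, y ≈ 26.9 km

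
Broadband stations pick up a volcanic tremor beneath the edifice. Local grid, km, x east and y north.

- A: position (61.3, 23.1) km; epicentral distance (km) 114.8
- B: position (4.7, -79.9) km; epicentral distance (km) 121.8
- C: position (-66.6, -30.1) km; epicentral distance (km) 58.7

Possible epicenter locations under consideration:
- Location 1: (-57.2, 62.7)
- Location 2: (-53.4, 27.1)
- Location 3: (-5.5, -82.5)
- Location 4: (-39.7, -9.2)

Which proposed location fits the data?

For each candidate, compare |candidate − station| to the reported distance:
Location 1: residuals A 10.1, B 33.7, C 34.6 → max 34.6 km
Location 2: residuals A 0.0, B 0.0, C 0.0 → max 0.0 km
Location 3: residuals A 10.2, B 111.3, C 21.8 → max 111.3 km
Location 4: residuals A 8.8, B 38.3, C 24.6 → max 38.3 km
Only Location 2 has all residuals ≈ 0.

Location 2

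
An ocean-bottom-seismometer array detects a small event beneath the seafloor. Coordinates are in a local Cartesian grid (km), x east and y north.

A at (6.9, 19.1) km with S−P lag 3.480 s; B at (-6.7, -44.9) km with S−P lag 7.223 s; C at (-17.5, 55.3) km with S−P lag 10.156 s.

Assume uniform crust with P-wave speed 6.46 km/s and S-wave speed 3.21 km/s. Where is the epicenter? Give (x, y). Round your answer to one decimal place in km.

Distance from S−P lag: d = Δt · v_P v_S / (v_P − v_S) = Δt · (6.46·3.21)/(6.46−3.21) ≈ 6.3805·Δt.
So d_A = 22.20, d_B = 46.09, d_C = 64.80 km.
Circle about each station: (x − 6.9)² + (y − 19.1)² = 22.20²; (x + 6.7)² + (y + 44.9)² = 46.09²; (x + 17.5)² + (y − 55.3)² = 64.80².
Subtracting pairs of circle equations eliminates x²+y² and gives linear equations (the radical axes):
-27.2 x − 128.0 y = 17.03
-48.8 x + 72.4 y = -754.28
Solving the 2×2 system: x ≈ 11.6, y ≈ -2.6 km.
Check against A (with the unrounded x, y): √((x − 6.9)²+(y − 19.1)²) = 22.20 ≈ 22.20 km. ✓

11.6 km east, -2.6 km north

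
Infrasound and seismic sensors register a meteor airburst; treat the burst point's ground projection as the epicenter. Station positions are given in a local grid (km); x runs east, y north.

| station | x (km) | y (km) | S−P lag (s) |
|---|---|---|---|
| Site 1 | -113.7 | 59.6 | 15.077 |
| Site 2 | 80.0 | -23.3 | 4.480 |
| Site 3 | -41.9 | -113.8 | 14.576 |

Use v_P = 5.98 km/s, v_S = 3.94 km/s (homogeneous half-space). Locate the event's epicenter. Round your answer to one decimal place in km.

Distance from S−P lag: d = Δt · v_P v_S / (v_P − v_S) = Δt · (5.98·3.94)/(5.98−3.94) ≈ 11.5496·Δt.
So d_Site 1 = 174.13, d_Site 2 = 51.74, d_Site 3 = 168.35 km.
Circle about each station: (x + 113.7)² + (y − 59.6)² = 174.13²; (x − 80.0)² + (y + 23.3)² = 51.74²; (x + 41.9)² + (y + 113.8)² = 168.35².
Subtracting the Site 1 equation from the Site 2 and Site 3 equations removes the quadratic terms:
387.4 x − 165.8 y = 18107.27
143.6 x − 346.8 y = 205.73
Solving the 2×2 system: x ≈ 56.5, y ≈ 22.8 km.
Check against Site 1 (with the unrounded x, y): √((x + 113.7)²+(y − 59.6)²) = 174.13 ≈ 174.13 km. ✓

(56.5, 22.8)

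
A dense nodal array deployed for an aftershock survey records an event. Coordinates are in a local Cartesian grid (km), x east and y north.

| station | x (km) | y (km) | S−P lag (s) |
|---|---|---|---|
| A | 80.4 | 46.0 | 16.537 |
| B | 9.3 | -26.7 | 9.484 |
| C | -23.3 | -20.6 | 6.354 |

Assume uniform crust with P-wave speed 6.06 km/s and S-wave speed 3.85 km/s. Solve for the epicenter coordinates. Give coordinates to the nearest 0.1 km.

(-87.6, -1.5)

Distance from S−P lag: d = Δt · v_P v_S / (v_P − v_S) = Δt · (6.06·3.85)/(6.06−3.85) ≈ 10.5570·Δt.
So d_A = 174.58, d_B = 100.12, d_C = 67.08 km.
Circle about each station: (x − 80.4)² + (y − 46.0)² = 174.58²; (x − 9.3)² + (y + 26.7)² = 100.12²; (x + 23.3)² + (y + 20.6)² = 67.08².
Subtracting the A equation from the B and C equations removes the quadratic terms:
-142.2 x − 145.4 y = 12673.38
-207.4 x − 133.2 y = 18365.54
Solving the 2×2 system: x ≈ -87.6, y ≈ -1.5 km.
Check against A (with the unrounded x, y): √((x − 80.4)²+(y − 46.0)²) = 174.57 ≈ 174.58 km. ✓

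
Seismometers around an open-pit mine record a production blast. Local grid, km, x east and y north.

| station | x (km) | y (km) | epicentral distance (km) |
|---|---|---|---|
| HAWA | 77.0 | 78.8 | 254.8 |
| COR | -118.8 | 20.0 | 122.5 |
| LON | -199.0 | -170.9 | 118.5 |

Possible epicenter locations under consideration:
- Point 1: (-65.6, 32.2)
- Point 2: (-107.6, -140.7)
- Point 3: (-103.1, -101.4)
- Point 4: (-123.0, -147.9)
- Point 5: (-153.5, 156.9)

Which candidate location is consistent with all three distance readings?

Point 3

For each candidate, compare |candidate − station| to the reported distance:
Point 1: residuals HAWA 104.8, COR 67.9, LON 124.5 → max 124.5 km
Point 2: residuals HAWA 32.0, COR 38.6, LON 22.2 → max 38.6 km
Point 3: residuals HAWA 0.0, COR 0.1, LON 0.1 → max 0.1 km
Point 4: residuals HAWA 47.5, COR 45.5, LON 39.1 → max 47.5 km
Point 5: residuals HAWA 11.4, COR 18.7, LON 212.4 → max 212.4 km
Only Point 3 has all residuals ≈ 0.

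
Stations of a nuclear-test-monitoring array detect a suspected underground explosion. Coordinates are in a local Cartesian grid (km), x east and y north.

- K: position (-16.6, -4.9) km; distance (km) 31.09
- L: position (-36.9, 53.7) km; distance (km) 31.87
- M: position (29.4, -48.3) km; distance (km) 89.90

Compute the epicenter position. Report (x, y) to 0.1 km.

-21.5 km east, 25.8 km north

Circle about each station: (x + 16.6)² + (y + 4.9)² = 31.09²; (x + 36.9)² + (y − 53.7)² = 31.87²; (x − 29.4)² + (y + 48.3)² = 89.90².
Subtracting the K equation from the L and M equations removes the quadratic terms:
-40.6 x + 117.2 y = 3896.62
92.0 x − 86.8 y = -4217.74
Solving the 2×2 system: x ≈ -21.5, y ≈ 25.8 km.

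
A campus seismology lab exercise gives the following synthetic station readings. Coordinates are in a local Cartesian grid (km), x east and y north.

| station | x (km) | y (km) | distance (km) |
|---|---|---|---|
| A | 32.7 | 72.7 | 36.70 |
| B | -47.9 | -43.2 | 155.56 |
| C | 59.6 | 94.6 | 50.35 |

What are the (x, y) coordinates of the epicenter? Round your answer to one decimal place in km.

9.7 km east, 101.3 km north

Circle about each station: (x − 32.7)² + (y − 72.7)² = 36.70²; (x + 47.9)² + (y + 43.2)² = 155.56²; (x − 59.6)² + (y − 94.6)² = 50.35².
Subtracting the A equation from the B and C equations removes the quadratic terms:
-161.2 x − 231.8 y = -25045.95
53.8 x + 43.8 y = 4958.51
Solving the 2×2 system: x ≈ 9.7, y ≈ 101.3 km.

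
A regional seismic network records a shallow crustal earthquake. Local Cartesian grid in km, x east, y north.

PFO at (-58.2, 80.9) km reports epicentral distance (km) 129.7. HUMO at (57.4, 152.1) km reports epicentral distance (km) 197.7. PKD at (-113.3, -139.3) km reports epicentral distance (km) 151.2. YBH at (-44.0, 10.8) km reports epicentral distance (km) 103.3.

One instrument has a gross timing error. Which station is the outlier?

Solve using three stations at a time. Using PFO, HUMO, PKD (subtract circle equations pairwise → linear system) gives (x, y) ≈ (-2.6, -36.3).
Distances from that point to each station vs reported:
  PFO: calculated 129.7 vs reported 129.7 → residual 0.0 km
  HUMO: calculated 197.7 vs reported 197.7 → residual 0.0 km
  PKD: calculated 151.2 vs reported 151.2 → residual 0.0 km
  YBH: calculated 62.7 vs reported 103.3 → residual 40.6 km
PFO, HUMO, PKD are mutually consistent (residuals ≈ 0); YBH is off by 40.6 km.

YBH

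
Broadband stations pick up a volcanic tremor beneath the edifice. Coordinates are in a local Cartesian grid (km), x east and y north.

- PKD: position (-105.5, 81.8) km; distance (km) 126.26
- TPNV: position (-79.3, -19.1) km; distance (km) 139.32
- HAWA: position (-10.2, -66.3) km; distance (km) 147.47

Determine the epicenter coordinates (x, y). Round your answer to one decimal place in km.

Circle about each station: (x + 105.5)² + (y − 81.8)² = 126.26²; (x + 79.3)² + (y + 19.1)² = 139.32²; (x + 10.2)² + (y + 66.3)² = 147.47².
Subtracting pairs of circle equations eliminates x²+y² and gives linear equations (the radical axes):
52.4 x − 201.8 y = -14636.66
190.6 x − 296.2 y = -19127.57
Solving the 2×2 system: x ≈ 20.7, y ≈ 77.9 km.

x ≈ 20.7 km, y ≈ 77.9 km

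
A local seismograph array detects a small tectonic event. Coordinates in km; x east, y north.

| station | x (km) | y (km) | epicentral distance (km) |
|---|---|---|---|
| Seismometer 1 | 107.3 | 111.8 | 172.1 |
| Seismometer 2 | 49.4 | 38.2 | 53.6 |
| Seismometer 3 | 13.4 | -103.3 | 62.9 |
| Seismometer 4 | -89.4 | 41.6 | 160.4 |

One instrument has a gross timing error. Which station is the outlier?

Seismometer 2

Solve using three stations at a time. Using Seismometer 1, Seismometer 3, Seismometer 4 (subtract circle equations pairwise → linear system) gives (x, y) ≈ (43.6, -48.1).
Distances from that point to each station vs reported:
  Seismometer 1: calculated 172.1 vs reported 172.1 → residual 0.0 km
  Seismometer 2: calculated 86.5 vs reported 53.6 → residual 32.9 km
  Seismometer 3: calculated 62.9 vs reported 62.9 → residual 0.0 km
  Seismometer 4: calculated 160.4 vs reported 160.4 → residual 0.0 km
Seismometer 1, Seismometer 3, Seismometer 4 are mutually consistent (residuals ≈ 0); Seismometer 2 is off by 32.9 km.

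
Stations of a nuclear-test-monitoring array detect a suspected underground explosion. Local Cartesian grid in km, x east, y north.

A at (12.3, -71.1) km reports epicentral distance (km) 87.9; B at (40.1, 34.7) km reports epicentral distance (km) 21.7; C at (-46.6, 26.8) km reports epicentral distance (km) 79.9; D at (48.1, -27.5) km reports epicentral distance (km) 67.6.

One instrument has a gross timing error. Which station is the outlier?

Solve using three stations at a time. Using A, B, C (subtract circle equations pairwise → linear system) gives (x, y) ≈ (32.3, 14.5).
Distances from that point to each station vs reported:
  A: calculated 87.9 vs reported 87.9 → residual 0.0 km
  B: calculated 21.7 vs reported 21.7 → residual 0.0 km
  C: calculated 79.9 vs reported 79.9 → residual 0.0 km
  D: calculated 44.8 vs reported 67.6 → residual 22.8 km
A, B, C are mutually consistent (residuals ≈ 0); D is off by 22.8 km.

D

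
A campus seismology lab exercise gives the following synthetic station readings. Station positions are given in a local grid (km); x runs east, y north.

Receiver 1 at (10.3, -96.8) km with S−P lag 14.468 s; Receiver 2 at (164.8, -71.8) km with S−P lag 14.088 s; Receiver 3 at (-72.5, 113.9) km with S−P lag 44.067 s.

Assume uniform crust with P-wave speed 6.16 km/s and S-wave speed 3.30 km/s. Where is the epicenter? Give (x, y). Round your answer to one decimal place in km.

x ≈ 99.6 km, y ≈ -147.8 km

Distance from S−P lag: d = Δt · v_P v_S / (v_P − v_S) = Δt · (6.16·3.30)/(6.16−3.30) ≈ 7.1077·Δt.
So d_Receiver 1 = 102.83, d_Receiver 2 = 100.13, d_Receiver 3 = 313.21 km.
Circle about each station: (x − 10.3)² + (y + 96.8)² = 102.83²; (x − 164.8)² + (y + 71.8)² = 100.13²; (x + 72.5)² + (y − 113.9)² = 313.21².
Subtracting the Receiver 1 equation from the Receiver 2 and Receiver 3 equations removes the quadratic terms:
309.0 x + 50.0 y = 23385.94
-165.6 x + 421.4 y = -78773.37
Solving the 2×2 system: x ≈ 99.6, y ≈ -147.8 km.
Check against Receiver 1 (with the unrounded x, y): √((x − 10.3)²+(y + 96.8)²) = 102.83 ≈ 102.83 km. ✓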